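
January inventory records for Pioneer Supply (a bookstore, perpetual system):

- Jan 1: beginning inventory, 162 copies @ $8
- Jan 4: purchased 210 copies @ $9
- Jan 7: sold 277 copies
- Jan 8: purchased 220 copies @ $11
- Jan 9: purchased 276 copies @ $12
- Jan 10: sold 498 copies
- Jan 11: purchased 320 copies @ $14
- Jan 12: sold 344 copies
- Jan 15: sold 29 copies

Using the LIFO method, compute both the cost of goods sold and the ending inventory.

COGS = $13,078; ending inventory = $320

Jan 7, 277 sold [LIFO — newest first]: 210 @ $9 + 67 @ $8 = $2,426
Jan 10, 498 sold [LIFO — newest first]: 276 @ $12 + 220 @ $11 + 2 @ $8 = $5,748
Jan 12, 344 sold [LIFO — newest first]: 320 @ $14 + 24 @ $8 = $4,672
Jan 15, 29 sold [LIFO — newest first]: 29 @ $8 = $232
Total COGS = $2,426 + $5,748 + $4,672 + $232 = $13,078
Ending inventory: 40 @ $8 = $320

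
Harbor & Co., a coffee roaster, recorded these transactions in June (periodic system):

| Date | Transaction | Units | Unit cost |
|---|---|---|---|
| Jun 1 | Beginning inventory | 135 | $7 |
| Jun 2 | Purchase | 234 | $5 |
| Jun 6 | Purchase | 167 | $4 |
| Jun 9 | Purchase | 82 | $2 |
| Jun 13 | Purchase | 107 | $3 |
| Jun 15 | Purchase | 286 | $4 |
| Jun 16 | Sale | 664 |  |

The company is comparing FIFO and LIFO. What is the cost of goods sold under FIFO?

FIFO COGS: 135 @ $7 + 234 @ $5 + 167 @ $4 + 82 @ $2 + 46 @ $3 = $3,085
LIFO COGS: 286 @ $4 + 107 @ $3 + 82 @ $2 + 167 @ $4 + 22 @ $5 = $2,407

COGS = $3,085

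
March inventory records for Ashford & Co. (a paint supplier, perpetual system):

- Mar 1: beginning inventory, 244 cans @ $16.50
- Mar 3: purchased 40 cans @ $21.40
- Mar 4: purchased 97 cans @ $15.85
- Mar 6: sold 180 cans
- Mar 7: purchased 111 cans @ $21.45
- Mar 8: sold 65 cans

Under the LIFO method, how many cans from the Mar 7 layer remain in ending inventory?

Mar 6, 180 sold [LIFO — newest first]: 97 @ $15.85 + 40 @ $21.40 + 43 @ $16.50 = $3,102.95
Mar 8, 65 sold [LIFO — newest first]: 65 @ $21.45 = $1,394.25
Total COGS = $3,102.95 + $1,394.25 = $4,497.20
Ending inventory: 201 @ $16.50 + 46 @ $21.45 = $4,303.20

46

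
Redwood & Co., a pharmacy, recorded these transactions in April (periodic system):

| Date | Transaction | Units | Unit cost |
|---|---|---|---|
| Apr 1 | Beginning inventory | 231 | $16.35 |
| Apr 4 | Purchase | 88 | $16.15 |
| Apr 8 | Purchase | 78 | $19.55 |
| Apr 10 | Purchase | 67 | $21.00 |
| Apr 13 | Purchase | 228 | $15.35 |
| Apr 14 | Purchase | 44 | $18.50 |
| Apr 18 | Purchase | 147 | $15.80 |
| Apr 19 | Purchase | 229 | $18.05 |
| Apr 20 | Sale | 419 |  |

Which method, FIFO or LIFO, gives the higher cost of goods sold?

LIFO

FIFO COGS: 231 @ $16.35 + 88 @ $16.15 + 78 @ $19.55 + 22 @ $21.00 = $7,184.95
LIFO COGS: 229 @ $18.05 + 147 @ $15.80 + 43 @ $18.50 = $7,251.55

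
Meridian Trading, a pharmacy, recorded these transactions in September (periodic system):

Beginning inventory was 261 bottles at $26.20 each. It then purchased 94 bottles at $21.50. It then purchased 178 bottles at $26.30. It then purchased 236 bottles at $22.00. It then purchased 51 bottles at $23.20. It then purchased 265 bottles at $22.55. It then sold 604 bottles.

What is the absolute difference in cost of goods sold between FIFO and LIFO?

$1,384.05

FIFO COGS: 261 @ $26.20 + 94 @ $21.50 + 178 @ $26.30 + 71 @ $22.00 = $15,102.60
LIFO COGS: 265 @ $22.55 + 51 @ $23.20 + 236 @ $22.00 + 52 @ $26.30 = $13,718.55
Difference = |$15,102.60 − $13,718.55| = $1,384.05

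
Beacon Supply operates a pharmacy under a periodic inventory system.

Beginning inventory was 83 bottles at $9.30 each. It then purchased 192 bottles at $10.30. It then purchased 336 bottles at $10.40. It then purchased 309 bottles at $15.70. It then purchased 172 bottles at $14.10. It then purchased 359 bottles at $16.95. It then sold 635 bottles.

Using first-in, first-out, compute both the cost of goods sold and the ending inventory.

Sale 1 (635) [FIFO — oldest first]: 83 @ $9.30 + 192 @ $10.30 + 336 @ $10.40 + 24 @ $15.70 = $6,620.70
Ending inventory: 285 @ $15.70 + 172 @ $14.10 + 359 @ $16.95 = $12,984.75

COGS = $6,620.70; ending inventory = $12,984.75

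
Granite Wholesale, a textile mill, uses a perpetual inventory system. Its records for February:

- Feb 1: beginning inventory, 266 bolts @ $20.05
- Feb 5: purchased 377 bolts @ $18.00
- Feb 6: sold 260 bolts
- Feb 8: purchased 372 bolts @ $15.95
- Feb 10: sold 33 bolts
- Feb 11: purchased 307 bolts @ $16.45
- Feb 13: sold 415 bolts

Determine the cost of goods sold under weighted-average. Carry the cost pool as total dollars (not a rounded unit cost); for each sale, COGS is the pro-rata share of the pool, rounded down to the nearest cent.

COGS = $12,584.59

After Feb 1: 266 on hand, pool $5,333.30 (≈ $20.0500 each)
After Feb 5: 643 on hand, pool $12,119.30 (≈ $18.8481 each)
Feb 6, sell 260: 260/643 × $12,119.30 → $4,900.49
After Feb 8: 755 on hand, pool $13,152.21 (≈ $17.4201 each)
Feb 10, sell 33: 33/755 × $13,152.21 → $574.86
After Feb 11: 1029 on hand, pool $17,627.50 (≈ $17.1307 each)
Feb 13, sell 415: 415/1029 × $17,627.50 → $7,109.24
Total COGS = $4,900.49 + $574.86 + $7,109.24 = $12,584.59
Ending inventory (cost pool remaining) = $10,518.26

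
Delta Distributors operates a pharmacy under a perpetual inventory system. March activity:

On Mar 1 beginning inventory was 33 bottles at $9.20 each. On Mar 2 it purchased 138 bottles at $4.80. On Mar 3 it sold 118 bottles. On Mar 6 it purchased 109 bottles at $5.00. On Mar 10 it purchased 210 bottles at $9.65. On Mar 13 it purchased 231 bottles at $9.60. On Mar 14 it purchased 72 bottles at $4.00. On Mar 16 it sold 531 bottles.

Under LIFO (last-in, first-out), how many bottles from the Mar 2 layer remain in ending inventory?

20

Mar 3, 118 sold [LIFO — newest first]: 118 @ $4.80 = $566.40
Mar 16, 531 sold [LIFO — newest first]: 72 @ $4.00 + 231 @ $9.60 + 210 @ $9.65 + 18 @ $5.00 = $4,622.10
Total COGS = $566.40 + $4,622.10 = $5,188.50
Ending inventory: 33 @ $9.20 + 20 @ $4.80 + 91 @ $5.00 = $854.60
Check: goods available $6,043.10 = COGS $5,188.50 + ending $854.60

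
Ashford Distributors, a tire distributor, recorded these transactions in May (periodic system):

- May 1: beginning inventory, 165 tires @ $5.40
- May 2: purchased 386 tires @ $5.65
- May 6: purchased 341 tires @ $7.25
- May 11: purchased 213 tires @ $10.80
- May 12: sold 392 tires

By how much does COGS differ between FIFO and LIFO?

FIFO COGS: 165 @ $5.40 + 227 @ $5.65 = $2,173.55
LIFO COGS: 213 @ $10.80 + 179 @ $7.25 = $3,598.15
Difference = |$2,173.55 − $3,598.15| = $1,424.60

$1,424.60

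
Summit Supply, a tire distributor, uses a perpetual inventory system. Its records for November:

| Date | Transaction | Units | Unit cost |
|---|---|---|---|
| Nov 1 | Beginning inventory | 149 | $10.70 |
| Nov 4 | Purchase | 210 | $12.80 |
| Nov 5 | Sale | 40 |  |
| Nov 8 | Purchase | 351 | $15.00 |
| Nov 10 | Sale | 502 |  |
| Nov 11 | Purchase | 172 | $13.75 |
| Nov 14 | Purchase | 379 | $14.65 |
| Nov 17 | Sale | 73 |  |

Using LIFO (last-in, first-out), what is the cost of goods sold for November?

Nov 5, 40 sold [LIFO — newest first]: 40 @ $12.80 = $512.00
Nov 10, 502 sold [LIFO — newest first]: 351 @ $15.00 + 151 @ $12.80 = $7,197.80
Nov 17, 73 sold [LIFO — newest first]: 73 @ $14.65 = $1,069.45
Total COGS = $512.00 + $7,197.80 + $1,069.45 = $8,779.25
Ending inventory: 149 @ $10.70 + 19 @ $12.80 + 172 @ $13.75 + 306 @ $14.65 = $8,685.40

COGS = $8,779.25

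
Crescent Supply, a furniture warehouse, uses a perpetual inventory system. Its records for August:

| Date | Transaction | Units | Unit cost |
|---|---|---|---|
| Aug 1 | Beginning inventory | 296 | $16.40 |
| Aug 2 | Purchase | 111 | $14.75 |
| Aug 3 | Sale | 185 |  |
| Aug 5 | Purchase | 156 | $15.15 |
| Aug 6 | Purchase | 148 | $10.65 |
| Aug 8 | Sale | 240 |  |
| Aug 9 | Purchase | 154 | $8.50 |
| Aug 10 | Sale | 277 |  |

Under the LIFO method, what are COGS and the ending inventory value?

COGS = $9,067.05; ending inventory = $2,673.20

Aug 3, 185 sold [LIFO — newest first]: 111 @ $14.75 + 74 @ $16.40 = $2,850.85
Aug 8, 240 sold [LIFO — newest first]: 148 @ $10.65 + 92 @ $15.15 = $2,970.00
Aug 10, 277 sold [LIFO — newest first]: 154 @ $8.50 + 64 @ $15.15 + 59 @ $16.40 = $3,246.20
Total COGS = $2,850.85 + $2,970.00 + $3,246.20 = $9,067.05
Ending inventory: 163 @ $16.40 = $2,673.20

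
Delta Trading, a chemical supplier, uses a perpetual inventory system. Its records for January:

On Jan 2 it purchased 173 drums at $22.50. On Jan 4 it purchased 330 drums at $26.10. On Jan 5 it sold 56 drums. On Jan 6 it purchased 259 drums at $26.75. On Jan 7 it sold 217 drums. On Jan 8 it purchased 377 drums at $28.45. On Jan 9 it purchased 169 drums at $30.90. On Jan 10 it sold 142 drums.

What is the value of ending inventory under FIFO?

Ending inventory = $25,172.80

Jan 5, 56 sold [FIFO — oldest first]: 56 @ $22.50 = $1,260.00
Jan 7, 217 sold [FIFO — oldest first]: 117 @ $22.50 + 100 @ $26.10 = $5,242.50
Jan 10, 142 sold [FIFO — oldest first]: 142 @ $26.10 = $3,706.20
Total COGS = $1,260.00 + $5,242.50 + $3,706.20 = $10,208.70
Ending inventory: 88 @ $26.10 + 259 @ $26.75 + 377 @ $28.45 + 169 @ $30.90 = $25,172.80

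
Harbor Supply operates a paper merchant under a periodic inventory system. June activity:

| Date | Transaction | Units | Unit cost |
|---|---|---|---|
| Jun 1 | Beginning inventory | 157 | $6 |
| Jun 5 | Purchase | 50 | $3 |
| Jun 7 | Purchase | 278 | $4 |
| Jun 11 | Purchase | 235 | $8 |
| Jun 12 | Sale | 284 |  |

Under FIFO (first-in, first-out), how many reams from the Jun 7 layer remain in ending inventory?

201

Jun 12, 284 sold [FIFO — oldest first]: 157 @ $6 + 50 @ $3 + 77 @ $4 = $1,400
Ending inventory: 201 @ $4 + 235 @ $8 = $2,684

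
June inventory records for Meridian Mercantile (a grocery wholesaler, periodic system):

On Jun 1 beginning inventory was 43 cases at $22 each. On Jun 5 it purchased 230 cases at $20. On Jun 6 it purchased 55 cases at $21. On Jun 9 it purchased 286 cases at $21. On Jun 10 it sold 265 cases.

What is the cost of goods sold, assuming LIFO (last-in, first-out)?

COGS = $5,565

Jun 10, 265 sold [LIFO — newest first]: 265 @ $21 = $5,565
Ending inventory: 43 @ $22 + 230 @ $20 + 55 @ $21 + 21 @ $21 = $7,142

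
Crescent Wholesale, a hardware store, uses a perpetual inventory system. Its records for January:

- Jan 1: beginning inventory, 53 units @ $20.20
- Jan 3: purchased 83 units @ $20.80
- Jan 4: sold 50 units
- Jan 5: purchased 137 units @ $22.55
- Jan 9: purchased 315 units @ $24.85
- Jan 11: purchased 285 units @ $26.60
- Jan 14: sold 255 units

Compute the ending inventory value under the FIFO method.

Jan 4, 50 sold [FIFO — oldest first]: 50 @ $20.20 = $1,010.00
Jan 14, 255 sold [FIFO — oldest first]: 3 @ $20.20 + 83 @ $20.80 + 137 @ $22.55 + 32 @ $24.85 = $5,671.55
Total COGS = $1,010.00 + $5,671.55 = $6,681.55
Ending inventory: 283 @ $24.85 + 285 @ $26.60 = $14,613.55

Ending inventory = $14,613.55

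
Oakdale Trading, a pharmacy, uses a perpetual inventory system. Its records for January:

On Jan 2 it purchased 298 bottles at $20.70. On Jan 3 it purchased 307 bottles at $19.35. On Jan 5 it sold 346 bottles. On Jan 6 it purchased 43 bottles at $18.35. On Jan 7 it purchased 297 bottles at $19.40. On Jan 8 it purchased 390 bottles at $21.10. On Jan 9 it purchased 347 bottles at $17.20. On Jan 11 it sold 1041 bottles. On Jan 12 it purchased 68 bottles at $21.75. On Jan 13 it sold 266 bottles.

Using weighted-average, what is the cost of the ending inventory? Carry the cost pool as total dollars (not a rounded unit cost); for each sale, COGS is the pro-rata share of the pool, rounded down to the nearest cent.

Ending inventory = $1,925.32

After Jan 2: 298 on hand, pool $6,168.60 (≈ $20.7000 each)
After Jan 3: 605 on hand, pool $12,109.05 (≈ $20.0150 each)
Jan 5, sell 346: 346/605 × $12,109.05 → $6,925.17
After Jan 6: 302 on hand, pool $5,972.93 (≈ $19.7779 each)
After Jan 7: 599 on hand, pool $11,734.73 (≈ $19.5905 each)
After Jan 8: 989 on hand, pool $19,963.73 (≈ $20.1858 each)
After Jan 9: 1336 on hand, pool $25,932.13 (≈ $19.4103 each)
Jan 11, sell 1041: 1041/1336 × $25,932.13 → $20,206.09
After Jan 12: 363 on hand, pool $7,205.04 (≈ $19.8486 each)
Jan 13, sell 266: 266/363 × $7,205.04 → $5,279.72
Total COGS = $6,925.17 + $20,206.09 + $5,279.72 = $32,410.98
Ending inventory (cost pool remaining) = $1,925.32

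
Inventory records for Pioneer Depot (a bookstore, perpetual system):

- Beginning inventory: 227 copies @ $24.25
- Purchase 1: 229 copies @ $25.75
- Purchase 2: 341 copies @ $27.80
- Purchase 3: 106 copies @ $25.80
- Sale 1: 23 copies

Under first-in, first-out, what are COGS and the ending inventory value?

Sale 1 (23) [FIFO — oldest first]: 23 @ $24.25 = $557.75
Ending inventory: 204 @ $24.25 + 229 @ $25.75 + 341 @ $27.80 + 106 @ $25.80 = $23,058.35
Check: goods available $23,616.10 = COGS $557.75 + ending $23,058.35

COGS = $557.75; ending inventory = $23,058.35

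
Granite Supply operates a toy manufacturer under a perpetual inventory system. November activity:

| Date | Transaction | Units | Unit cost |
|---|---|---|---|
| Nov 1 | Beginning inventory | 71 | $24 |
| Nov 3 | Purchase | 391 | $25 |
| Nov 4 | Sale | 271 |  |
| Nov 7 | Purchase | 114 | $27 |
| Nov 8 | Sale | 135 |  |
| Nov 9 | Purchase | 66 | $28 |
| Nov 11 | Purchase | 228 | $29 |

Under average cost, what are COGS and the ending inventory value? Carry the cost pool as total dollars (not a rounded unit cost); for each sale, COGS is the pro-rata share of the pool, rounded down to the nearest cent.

COGS = $10,196.27; ending inventory = $12,820.73

After Nov 1: 71 on hand, pool $1,704.00 (≈ $24.0000 each)
After Nov 3: 462 on hand, pool $11,479.00 (≈ $24.8463 each)
Nov 4, sell 271: 271/462 × $11,479.00 → $6,733.35
After Nov 7: 305 on hand, pool $7,823.65 (≈ $25.6513 each)
Nov 8, sell 135: 135/305 × $7,823.65 → $3,462.92
After Nov 9: 236 on hand, pool $6,208.73 (≈ $26.3082 each)
After Nov 11: 464 on hand, pool $12,820.73 (≈ $27.6309 each)
Total COGS = $6,733.35 + $3,462.92 = $10,196.27
Ending inventory (cost pool remaining) = $12,820.73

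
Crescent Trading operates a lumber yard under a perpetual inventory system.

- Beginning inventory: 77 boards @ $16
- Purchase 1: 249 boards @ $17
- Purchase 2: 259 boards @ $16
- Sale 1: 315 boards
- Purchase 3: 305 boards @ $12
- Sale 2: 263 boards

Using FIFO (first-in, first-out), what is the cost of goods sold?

COGS = $9,497

Sale 1 (315) [FIFO — oldest first]: 77 @ $16 + 238 @ $17 = $5,278
Sale 2 (263) [FIFO — oldest first]: 11 @ $17 + 252 @ $16 = $4,219
Total COGS = $5,278 + $4,219 = $9,497
Ending inventory: 7 @ $16 + 305 @ $12 = $3,772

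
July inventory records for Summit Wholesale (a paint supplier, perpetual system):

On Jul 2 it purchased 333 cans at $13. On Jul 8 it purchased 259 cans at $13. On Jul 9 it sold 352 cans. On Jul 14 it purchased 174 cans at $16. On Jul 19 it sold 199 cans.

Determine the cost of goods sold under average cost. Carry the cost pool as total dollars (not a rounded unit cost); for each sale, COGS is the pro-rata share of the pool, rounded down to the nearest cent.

COGS = $7,413.91

After Jul 2: 333 on hand, pool $4,329.00 (≈ $13.0000 each)
After Jul 8: 592 on hand, pool $7,696.00 (≈ $13.0000 each)
Jul 9, sell 352: 352/592 × $7,696.00 → $4,576.00
After Jul 14: 414 on hand, pool $5,904.00 (≈ $14.2609 each)
Jul 19, sell 199: 199/414 × $5,904.00 → $2,837.91
Total COGS = $4,576.00 + $2,837.91 = $7,413.91
Ending inventory (cost pool remaining) = $3,066.09
Check: goods available $10,480.00 = COGS $7,413.91 + ending $3,066.09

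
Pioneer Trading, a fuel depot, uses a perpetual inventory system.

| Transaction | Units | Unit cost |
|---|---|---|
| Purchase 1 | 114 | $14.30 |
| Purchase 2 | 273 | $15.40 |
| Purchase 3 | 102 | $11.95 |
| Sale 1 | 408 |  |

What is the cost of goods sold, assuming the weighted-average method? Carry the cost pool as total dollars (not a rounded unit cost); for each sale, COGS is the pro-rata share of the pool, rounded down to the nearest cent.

COGS = $5,884.96

After Purchase 1: 114 on hand, pool $1,630.20 (≈ $14.3000 each)
After Purchase 2: 387 on hand, pool $5,834.40 (≈ $15.0760 each)
After Purchase 3: 489 on hand, pool $7,053.30 (≈ $14.4239 each)
Sale 1, sell 408: 408/489 × $7,053.30 → $5,884.96
Ending inventory (cost pool remaining) = $1,168.34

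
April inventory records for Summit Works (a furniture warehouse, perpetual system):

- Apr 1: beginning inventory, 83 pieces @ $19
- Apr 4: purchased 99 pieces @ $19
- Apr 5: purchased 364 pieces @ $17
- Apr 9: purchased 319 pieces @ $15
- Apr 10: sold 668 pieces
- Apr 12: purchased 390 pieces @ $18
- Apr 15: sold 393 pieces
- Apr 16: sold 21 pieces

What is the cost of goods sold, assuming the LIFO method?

COGS = $18,164

Apr 10, 668 sold [LIFO — newest first]: 319 @ $15 + 349 @ $17 = $10,718
Apr 15, 393 sold [LIFO — newest first]: 390 @ $18 + 3 @ $17 = $7,071
Apr 16, 21 sold [LIFO — newest first]: 12 @ $17 + 9 @ $19 = $375
Total COGS = $10,718 + $7,071 + $375 = $18,164
Ending inventory: 83 @ $19 + 90 @ $19 = $3,287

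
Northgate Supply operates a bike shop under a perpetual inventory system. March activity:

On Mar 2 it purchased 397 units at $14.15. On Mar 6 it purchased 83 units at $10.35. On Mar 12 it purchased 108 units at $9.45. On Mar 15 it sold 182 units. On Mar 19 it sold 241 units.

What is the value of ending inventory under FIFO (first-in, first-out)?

Mar 15, 182 sold [FIFO — oldest first]: 182 @ $14.15 = $2,575.30
Mar 19, 241 sold [FIFO — oldest first]: 215 @ $14.15 + 26 @ $10.35 = $3,311.35
Total COGS = $2,575.30 + $3,311.35 = $5,886.65
Ending inventory: 57 @ $10.35 + 108 @ $9.45 = $1,610.55

Ending inventory = $1,610.55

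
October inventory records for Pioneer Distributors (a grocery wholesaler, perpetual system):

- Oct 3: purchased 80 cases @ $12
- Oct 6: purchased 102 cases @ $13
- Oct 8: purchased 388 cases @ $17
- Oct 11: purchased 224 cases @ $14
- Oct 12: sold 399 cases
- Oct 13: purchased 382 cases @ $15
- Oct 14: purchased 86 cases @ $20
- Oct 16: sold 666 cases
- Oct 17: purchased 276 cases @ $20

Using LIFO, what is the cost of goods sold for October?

Oct 12, 399 sold [LIFO — newest first]: 224 @ $14 + 175 @ $17 = $6,111
Oct 16, 666 sold [LIFO — newest first]: 86 @ $20 + 382 @ $15 + 198 @ $17 = $10,816
Total COGS = $6,111 + $10,816 = $16,927
Ending inventory: 80 @ $12 + 102 @ $13 + 15 @ $17 + 276 @ $20 = $8,061
Check: goods available $24,988 = COGS $16,927 + ending $8,061

COGS = $16,927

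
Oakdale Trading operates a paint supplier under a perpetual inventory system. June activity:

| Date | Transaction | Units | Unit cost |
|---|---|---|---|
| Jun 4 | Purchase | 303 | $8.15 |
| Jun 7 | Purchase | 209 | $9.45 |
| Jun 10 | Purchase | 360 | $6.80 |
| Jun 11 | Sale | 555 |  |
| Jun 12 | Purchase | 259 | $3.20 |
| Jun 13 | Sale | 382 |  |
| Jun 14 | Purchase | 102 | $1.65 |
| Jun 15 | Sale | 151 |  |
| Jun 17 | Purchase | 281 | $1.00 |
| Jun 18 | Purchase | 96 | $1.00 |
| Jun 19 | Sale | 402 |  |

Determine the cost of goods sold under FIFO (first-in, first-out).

COGS = $8,146.60

Jun 11, 555 sold [FIFO — oldest first]: 303 @ $8.15 + 209 @ $9.45 + 43 @ $6.80 = $4,736.90
Jun 13, 382 sold [FIFO — oldest first]: 317 @ $6.80 + 65 @ $3.20 = $2,363.60
Jun 15, 151 sold [FIFO — oldest first]: 151 @ $3.20 = $483.20
Jun 19, 402 sold [FIFO — oldest first]: 43 @ $3.20 + 102 @ $1.65 + 257 @ $1.00 = $562.90
Total COGS = $4,736.90 + $2,363.60 + $483.20 + $562.90 = $8,146.60
Ending inventory: 24 @ $1.00 + 96 @ $1.00 = $120.00
Check: goods available $8,266.60 = COGS $8,146.60 + ending $120.00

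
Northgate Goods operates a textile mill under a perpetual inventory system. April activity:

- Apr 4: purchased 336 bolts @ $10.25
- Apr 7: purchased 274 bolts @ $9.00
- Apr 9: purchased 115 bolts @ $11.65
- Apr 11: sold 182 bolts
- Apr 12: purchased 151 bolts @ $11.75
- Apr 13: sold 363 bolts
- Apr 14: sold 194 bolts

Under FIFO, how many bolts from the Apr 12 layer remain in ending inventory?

Apr 11, 182 sold [FIFO — oldest first]: 182 @ $10.25 = $1,865.50
Apr 13, 363 sold [FIFO — oldest first]: 154 @ $10.25 + 209 @ $9.00 = $3,459.50
Apr 14, 194 sold [FIFO — oldest first]: 65 @ $9.00 + 115 @ $11.65 + 14 @ $11.75 = $2,089.25
Total COGS = $1,865.50 + $3,459.50 + $2,089.25 = $7,414.25
Ending inventory: 137 @ $11.75 = $1,609.75
Check: goods available $9,024.00 = COGS $7,414.25 + ending $1,609.75

137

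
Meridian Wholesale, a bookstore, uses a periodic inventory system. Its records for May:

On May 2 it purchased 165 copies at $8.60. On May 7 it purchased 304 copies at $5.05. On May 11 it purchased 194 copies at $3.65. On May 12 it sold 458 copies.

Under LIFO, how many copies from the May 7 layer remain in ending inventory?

May 12, 458 sold [LIFO — newest first]: 194 @ $3.65 + 264 @ $5.05 = $2,041.30
Ending inventory: 165 @ $8.60 + 40 @ $5.05 = $1,621.00

40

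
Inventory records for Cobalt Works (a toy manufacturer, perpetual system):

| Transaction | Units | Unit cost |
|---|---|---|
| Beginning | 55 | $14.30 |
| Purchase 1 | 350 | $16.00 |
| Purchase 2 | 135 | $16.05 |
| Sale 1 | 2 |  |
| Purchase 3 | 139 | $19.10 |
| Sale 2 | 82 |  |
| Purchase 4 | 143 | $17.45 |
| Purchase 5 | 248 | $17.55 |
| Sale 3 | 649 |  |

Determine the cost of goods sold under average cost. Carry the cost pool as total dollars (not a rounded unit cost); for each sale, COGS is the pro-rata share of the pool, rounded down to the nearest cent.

After Beginning: 55 on hand, pool $786.50 (≈ $14.3000 each)
After Purchase 1: 405 on hand, pool $6,386.50 (≈ $15.7691 each)
After Purchase 2: 540 on hand, pool $8,553.25 (≈ $15.8394 each)
Sale 1, sell 2: 2/540 × $8,553.25 → $31.67
After Purchase 3: 677 on hand, pool $11,176.48 (≈ $16.5088 each)
Sale 2, sell 82: 82/677 × $11,176.48 → $1,353.72
After Purchase 4: 738 on hand, pool $12,318.11 (≈ $16.6912 each)
After Purchase 5: 986 on hand, pool $16,670.51 (≈ $16.9072 each)
Sale 3, sell 649: 649/986 × $16,670.51 → $10,972.77
Total COGS = $31.67 + $1,353.72 + $10,972.77 = $12,358.16
Ending inventory (cost pool remaining) = $5,697.74
Check: goods available $18,055.90 = COGS $12,358.16 + ending $5,697.74

COGS = $12,358.16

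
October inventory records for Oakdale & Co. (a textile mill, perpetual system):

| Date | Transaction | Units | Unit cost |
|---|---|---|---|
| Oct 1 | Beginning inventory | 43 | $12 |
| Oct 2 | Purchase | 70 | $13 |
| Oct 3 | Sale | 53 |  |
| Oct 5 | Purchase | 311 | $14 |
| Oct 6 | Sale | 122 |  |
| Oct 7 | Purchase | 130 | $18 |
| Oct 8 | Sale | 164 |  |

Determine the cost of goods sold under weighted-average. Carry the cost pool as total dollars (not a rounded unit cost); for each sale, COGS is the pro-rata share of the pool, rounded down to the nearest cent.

After Oct 1: 43 on hand, pool $516.00 (≈ $12.0000 each)
After Oct 2: 113 on hand, pool $1,426.00 (≈ $12.6195 each)
Oct 3, sell 53: 53/113 × $1,426.00 → $668.83
After Oct 5: 371 on hand, pool $5,111.17 (≈ $13.7767 each)
Oct 6, sell 122: 122/371 × $5,111.17 → $1,680.76
After Oct 7: 379 on hand, pool $5,770.41 (≈ $15.2254 each)
Oct 8, sell 164: 164/379 × $5,770.41 → $2,496.95
Total COGS = $668.83 + $1,680.76 + $2,496.95 = $4,846.54
Ending inventory (cost pool remaining) = $3,273.46

COGS = $4,846.54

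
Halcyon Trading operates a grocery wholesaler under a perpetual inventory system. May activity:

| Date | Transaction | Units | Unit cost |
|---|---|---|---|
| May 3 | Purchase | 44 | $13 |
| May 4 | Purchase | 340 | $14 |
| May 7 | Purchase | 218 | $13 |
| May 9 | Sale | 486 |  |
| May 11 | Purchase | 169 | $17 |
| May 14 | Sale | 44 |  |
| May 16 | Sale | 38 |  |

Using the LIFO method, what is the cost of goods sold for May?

COGS = $7,980

May 9, 486 sold [LIFO — newest first]: 218 @ $13 + 268 @ $14 = $6,586
May 14, 44 sold [LIFO — newest first]: 44 @ $17 = $748
May 16, 38 sold [LIFO — newest first]: 38 @ $17 = $646
Total COGS = $6,586 + $748 + $646 = $7,980
Ending inventory: 44 @ $13 + 72 @ $14 + 87 @ $17 = $3,059
Check: goods available $11,039 = COGS $7,980 + ending $3,059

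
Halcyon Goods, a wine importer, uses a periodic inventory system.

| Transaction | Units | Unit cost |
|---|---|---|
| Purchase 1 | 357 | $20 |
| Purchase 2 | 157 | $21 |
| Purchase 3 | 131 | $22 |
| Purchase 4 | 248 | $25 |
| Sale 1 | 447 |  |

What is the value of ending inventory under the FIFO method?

Ending inventory = $10,489

Sale 1 (447) [FIFO — oldest first]: 357 @ $20 + 90 @ $21 = $9,030
Ending inventory: 67 @ $21 + 131 @ $22 + 248 @ $25 = $10,489
Check: goods available $19,519 = COGS $9,030 + ending $10,489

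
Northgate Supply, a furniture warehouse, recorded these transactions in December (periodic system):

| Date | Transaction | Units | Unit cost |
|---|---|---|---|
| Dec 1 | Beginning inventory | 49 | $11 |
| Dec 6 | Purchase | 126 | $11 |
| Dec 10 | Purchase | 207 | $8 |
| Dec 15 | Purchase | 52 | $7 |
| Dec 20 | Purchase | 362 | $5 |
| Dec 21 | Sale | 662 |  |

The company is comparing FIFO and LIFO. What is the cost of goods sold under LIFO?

COGS = $4,281

FIFO COGS: 49 @ $11 + 126 @ $11 + 207 @ $8 + 52 @ $7 + 228 @ $5 = $5,085
LIFO COGS: 362 @ $5 + 52 @ $7 + 207 @ $8 + 41 @ $11 = $4,281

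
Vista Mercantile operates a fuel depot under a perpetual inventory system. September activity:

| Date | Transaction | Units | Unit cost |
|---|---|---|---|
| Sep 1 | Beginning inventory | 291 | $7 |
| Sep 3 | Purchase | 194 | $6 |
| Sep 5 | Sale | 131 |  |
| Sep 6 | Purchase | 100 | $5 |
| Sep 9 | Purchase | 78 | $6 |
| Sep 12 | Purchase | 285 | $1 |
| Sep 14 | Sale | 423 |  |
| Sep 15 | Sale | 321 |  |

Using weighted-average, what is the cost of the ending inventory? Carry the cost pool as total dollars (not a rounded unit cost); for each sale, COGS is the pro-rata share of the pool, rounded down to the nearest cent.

After Sep 1: 291 on hand, pool $2,037.00 (≈ $7.0000 each)
After Sep 3: 485 on hand, pool $3,201.00 (≈ $6.6000 each)
Sep 5, sell 131: 131/485 × $3,201.00 → $864.60
After Sep 6: 454 on hand, pool $2,836.40 (≈ $6.2476 each)
After Sep 9: 532 on hand, pool $3,304.40 (≈ $6.2113 each)
After Sep 12: 817 on hand, pool $3,589.40 (≈ $4.3934 each)
Sep 14, sell 423: 423/817 × $3,589.40 → $1,858.40
Sep 15, sell 321: 321/394 × $1,731.00 → $1,410.28
Total COGS = $864.60 + $1,858.40 + $1,410.28 = $4,133.28
Ending inventory (cost pool remaining) = $320.72
Check: goods available $4,454.00 = COGS $4,133.28 + ending $320.72

Ending inventory = $320.72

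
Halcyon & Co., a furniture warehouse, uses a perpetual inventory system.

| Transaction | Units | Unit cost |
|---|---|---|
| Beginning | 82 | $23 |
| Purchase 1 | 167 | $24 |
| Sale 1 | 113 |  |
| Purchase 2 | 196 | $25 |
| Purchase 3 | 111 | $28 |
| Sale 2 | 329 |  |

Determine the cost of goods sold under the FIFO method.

COGS = $10,719

Sale 1 (113) [FIFO — oldest first]: 82 @ $23 + 31 @ $24 = $2,630
Sale 2 (329) [FIFO — oldest first]: 136 @ $24 + 193 @ $25 = $8,089
Total COGS = $2,630 + $8,089 = $10,719
Ending inventory: 3 @ $25 + 111 @ $28 = $3,183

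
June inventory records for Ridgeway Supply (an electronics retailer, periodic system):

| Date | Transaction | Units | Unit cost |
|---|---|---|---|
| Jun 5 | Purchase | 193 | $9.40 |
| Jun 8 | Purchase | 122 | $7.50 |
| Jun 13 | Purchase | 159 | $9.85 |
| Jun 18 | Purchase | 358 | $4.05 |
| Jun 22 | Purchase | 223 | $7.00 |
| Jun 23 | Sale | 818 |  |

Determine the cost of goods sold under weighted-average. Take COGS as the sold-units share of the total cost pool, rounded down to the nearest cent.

Jun 23, sell 818: 818/1055 × $7,306.25 → $5,664.94
Ending inventory (cost pool remaining) = $1,641.31

COGS = $5,664.94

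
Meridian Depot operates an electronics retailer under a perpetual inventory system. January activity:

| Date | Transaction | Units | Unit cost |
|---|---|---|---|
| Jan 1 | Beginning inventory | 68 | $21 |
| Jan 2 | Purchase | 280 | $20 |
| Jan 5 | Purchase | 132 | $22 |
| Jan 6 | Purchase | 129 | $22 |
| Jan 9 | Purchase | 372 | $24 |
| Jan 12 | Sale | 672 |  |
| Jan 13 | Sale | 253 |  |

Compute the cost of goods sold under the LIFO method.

COGS = $20,522

Jan 12, 672 sold [LIFO — newest first]: 372 @ $24 + 129 @ $22 + 132 @ $22 + 39 @ $20 = $15,450
Jan 13, 253 sold [LIFO — newest first]: 241 @ $20 + 12 @ $21 = $5,072
Total COGS = $15,450 + $5,072 = $20,522
Ending inventory: 56 @ $21 = $1,176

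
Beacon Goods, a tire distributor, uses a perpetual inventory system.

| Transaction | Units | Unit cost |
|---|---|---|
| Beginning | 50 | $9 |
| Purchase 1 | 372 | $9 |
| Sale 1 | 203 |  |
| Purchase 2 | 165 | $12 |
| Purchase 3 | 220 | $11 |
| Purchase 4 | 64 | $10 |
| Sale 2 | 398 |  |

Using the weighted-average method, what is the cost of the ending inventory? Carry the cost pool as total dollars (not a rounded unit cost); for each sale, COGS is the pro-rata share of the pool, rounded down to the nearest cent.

After Beginning: 50 on hand, pool $450.00 (≈ $9.0000 each)
After Purchase 1: 422 on hand, pool $3,798.00 (≈ $9.0000 each)
Sale 1, sell 203: 203/422 × $3,798.00 → $1,827.00
After Purchase 2: 384 on hand, pool $3,951.00 (≈ $10.2891 each)
After Purchase 3: 604 on hand, pool $6,371.00 (≈ $10.5480 each)
After Purchase 4: 668 on hand, pool $7,011.00 (≈ $10.4955 each)
Sale 2, sell 398: 398/668 × $7,011.00 → $4,177.21
Total COGS = $1,827.00 + $4,177.21 = $6,004.21
Ending inventory (cost pool remaining) = $2,833.79
Check: goods available $8,838.00 = COGS $6,004.21 + ending $2,833.79

Ending inventory = $2,833.79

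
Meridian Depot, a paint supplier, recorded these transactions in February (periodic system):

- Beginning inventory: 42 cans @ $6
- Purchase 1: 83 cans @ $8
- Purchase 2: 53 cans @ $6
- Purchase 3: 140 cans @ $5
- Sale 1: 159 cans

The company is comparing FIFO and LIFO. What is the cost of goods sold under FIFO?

COGS = $1,120

FIFO COGS: 42 @ $6 + 83 @ $8 + 34 @ $6 = $1,120
LIFO COGS: 140 @ $5 + 19 @ $6 = $814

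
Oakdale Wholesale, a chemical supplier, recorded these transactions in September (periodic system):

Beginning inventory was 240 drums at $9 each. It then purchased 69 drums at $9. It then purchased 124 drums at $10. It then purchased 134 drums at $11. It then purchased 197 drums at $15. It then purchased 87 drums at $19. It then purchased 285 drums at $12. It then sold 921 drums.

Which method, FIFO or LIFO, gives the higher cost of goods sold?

FIFO COGS: 240 @ $9 + 69 @ $9 + 124 @ $10 + 134 @ $11 + 197 @ $15 + 87 @ $19 + 70 @ $12 = $10,943
LIFO COGS: 285 @ $12 + 87 @ $19 + 197 @ $15 + 134 @ $11 + 124 @ $10 + 69 @ $9 + 25 @ $9 = $11,588

LIFO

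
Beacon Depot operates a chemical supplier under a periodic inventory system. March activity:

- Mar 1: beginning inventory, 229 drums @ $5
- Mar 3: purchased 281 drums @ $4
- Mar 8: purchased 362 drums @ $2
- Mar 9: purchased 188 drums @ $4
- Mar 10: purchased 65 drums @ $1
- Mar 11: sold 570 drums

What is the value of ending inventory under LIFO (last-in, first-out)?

Ending inventory = $2,359

Mar 11, 570 sold [LIFO — newest first]: 65 @ $1 + 188 @ $4 + 317 @ $2 = $1,451
Ending inventory: 229 @ $5 + 281 @ $4 + 45 @ $2 = $2,359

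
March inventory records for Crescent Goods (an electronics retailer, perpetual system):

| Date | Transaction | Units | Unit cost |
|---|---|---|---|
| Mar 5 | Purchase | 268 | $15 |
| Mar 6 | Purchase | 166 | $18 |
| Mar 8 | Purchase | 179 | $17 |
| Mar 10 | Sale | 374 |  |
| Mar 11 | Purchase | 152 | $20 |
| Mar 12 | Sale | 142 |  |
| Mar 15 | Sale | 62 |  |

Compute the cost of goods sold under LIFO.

Mar 10, 374 sold [LIFO — newest first]: 179 @ $17 + 166 @ $18 + 29 @ $15 = $6,466
Mar 12, 142 sold [LIFO — newest first]: 142 @ $20 = $2,840
Mar 15, 62 sold [LIFO — newest first]: 10 @ $20 + 52 @ $15 = $980
Total COGS = $6,466 + $2,840 + $980 = $10,286
Ending inventory: 187 @ $15 = $2,805

COGS = $10,286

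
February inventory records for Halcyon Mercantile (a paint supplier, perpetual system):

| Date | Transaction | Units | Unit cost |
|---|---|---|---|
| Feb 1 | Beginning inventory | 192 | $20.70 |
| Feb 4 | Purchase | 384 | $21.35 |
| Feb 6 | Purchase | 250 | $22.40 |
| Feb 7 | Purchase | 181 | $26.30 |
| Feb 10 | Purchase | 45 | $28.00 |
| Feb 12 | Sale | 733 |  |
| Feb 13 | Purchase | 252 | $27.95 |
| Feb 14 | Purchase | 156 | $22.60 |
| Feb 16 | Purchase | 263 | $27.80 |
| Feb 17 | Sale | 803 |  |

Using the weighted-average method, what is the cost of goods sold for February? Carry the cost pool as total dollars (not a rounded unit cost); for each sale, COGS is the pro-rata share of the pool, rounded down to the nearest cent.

COGS = $36,933.28

After Feb 1: 192 on hand, pool $3,974.40 (≈ $20.7000 each)
After Feb 4: 576 on hand, pool $12,172.80 (≈ $21.1333 each)
After Feb 6: 826 on hand, pool $17,772.80 (≈ $21.5167 each)
After Feb 7: 1007 on hand, pool $22,533.10 (≈ $22.3765 each)
After Feb 10: 1052 on hand, pool $23,793.10 (≈ $22.6170 each)
Feb 12, sell 733: 733/1052 × $23,793.10 → $16,578.27
After Feb 13: 571 on hand, pool $14,258.23 (≈ $24.9706 each)
After Feb 14: 727 on hand, pool $17,783.83 (≈ $24.4619 each)
After Feb 16: 990 on hand, pool $25,095.23 (≈ $25.3487 each)
Feb 17, sell 803: 803/990 × $25,095.23 → $20,355.01
Total COGS = $16,578.27 + $20,355.01 = $36,933.28
Ending inventory (cost pool remaining) = $4,740.22
Check: goods available $41,673.50 = COGS $36,933.28 + ending $4,740.22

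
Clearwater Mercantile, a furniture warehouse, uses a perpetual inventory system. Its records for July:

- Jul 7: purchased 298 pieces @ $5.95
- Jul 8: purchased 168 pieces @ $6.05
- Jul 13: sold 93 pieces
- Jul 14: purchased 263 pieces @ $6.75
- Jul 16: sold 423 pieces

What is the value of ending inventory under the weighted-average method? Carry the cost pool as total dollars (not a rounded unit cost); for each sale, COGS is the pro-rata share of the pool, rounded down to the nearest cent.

After Jul 7: 298 on hand, pool $1,773.10 (≈ $5.9500 each)
After Jul 8: 466 on hand, pool $2,789.50 (≈ $5.9861 each)
Jul 13, sell 93: 93/466 × $2,789.50 → $556.70
After Jul 14: 636 on hand, pool $4,008.05 (≈ $6.3020 each)
Jul 16, sell 423: 423/636 × $4,008.05 → $2,665.73
Total COGS = $556.70 + $2,665.73 = $3,222.43
Ending inventory (cost pool remaining) = $1,342.32

Ending inventory = $1,342.32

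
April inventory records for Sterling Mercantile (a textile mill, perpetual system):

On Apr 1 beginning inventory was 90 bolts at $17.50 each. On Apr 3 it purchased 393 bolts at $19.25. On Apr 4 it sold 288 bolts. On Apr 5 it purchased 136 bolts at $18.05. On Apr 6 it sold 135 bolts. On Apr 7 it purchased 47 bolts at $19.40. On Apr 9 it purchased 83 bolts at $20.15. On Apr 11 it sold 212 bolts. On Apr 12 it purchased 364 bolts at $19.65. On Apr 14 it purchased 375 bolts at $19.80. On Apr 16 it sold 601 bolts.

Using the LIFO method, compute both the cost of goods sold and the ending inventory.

COGS = $24,008.20; ending inventory = $4,748.70

Apr 4, 288 sold [LIFO — newest first]: 288 @ $19.25 = $5,544.00
Apr 6, 135 sold [LIFO — newest first]: 135 @ $18.05 = $2,436.75
Apr 11, 212 sold [LIFO — newest first]: 83 @ $20.15 + 47 @ $19.40 + 1 @ $18.05 + 81 @ $19.25 = $4,161.55
Apr 16, 601 sold [LIFO — newest first]: 375 @ $19.80 + 226 @ $19.65 = $11,865.90
Total COGS = $5,544.00 + $2,436.75 + $4,161.55 + $11,865.90 = $24,008.20
Ending inventory: 90 @ $17.50 + 24 @ $19.25 + 138 @ $19.65 = $4,748.70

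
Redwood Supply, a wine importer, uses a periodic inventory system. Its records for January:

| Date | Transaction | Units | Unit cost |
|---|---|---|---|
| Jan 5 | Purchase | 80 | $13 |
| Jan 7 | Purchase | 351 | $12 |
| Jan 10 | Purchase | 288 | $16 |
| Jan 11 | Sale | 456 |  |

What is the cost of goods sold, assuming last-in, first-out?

COGS = $6,624

Jan 11, 456 sold [LIFO — newest first]: 288 @ $16 + 168 @ $12 = $6,624
Ending inventory: 80 @ $13 + 183 @ $12 = $3,236
Check: goods available $9,860 = COGS $6,624 + ending $3,236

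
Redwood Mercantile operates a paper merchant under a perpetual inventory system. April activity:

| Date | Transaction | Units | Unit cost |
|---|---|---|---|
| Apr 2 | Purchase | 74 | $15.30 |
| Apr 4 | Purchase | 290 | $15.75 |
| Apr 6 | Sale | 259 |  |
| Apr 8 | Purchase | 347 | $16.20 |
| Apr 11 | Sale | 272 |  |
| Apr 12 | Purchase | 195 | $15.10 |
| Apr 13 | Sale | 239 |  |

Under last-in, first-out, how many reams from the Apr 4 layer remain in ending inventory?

Apr 6, 259 sold [LIFO — newest first]: 259 @ $15.75 = $4,079.25
Apr 11, 272 sold [LIFO — newest first]: 272 @ $16.20 = $4,406.40
Apr 13, 239 sold [LIFO — newest first]: 195 @ $15.10 + 44 @ $16.20 = $3,657.30
Total COGS = $4,079.25 + $4,406.40 + $3,657.30 = $12,142.95
Ending inventory: 74 @ $15.30 + 31 @ $15.75 + 31 @ $16.20 = $2,122.65
Check: goods available $14,265.60 = COGS $12,142.95 + ending $2,122.65

31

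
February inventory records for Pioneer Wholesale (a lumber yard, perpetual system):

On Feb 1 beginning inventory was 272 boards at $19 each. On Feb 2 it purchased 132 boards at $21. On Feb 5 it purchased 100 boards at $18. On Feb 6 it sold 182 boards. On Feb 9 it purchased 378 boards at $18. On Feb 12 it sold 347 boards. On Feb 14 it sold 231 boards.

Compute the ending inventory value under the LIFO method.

Feb 6, 182 sold [LIFO — newest first]: 100 @ $18 + 82 @ $21 = $3,522
Feb 12, 347 sold [LIFO — newest first]: 347 @ $18 = $6,246
Feb 14, 231 sold [LIFO — newest first]: 31 @ $18 + 50 @ $21 + 150 @ $19 = $4,458
Total COGS = $3,522 + $6,246 + $4,458 = $14,226
Ending inventory: 122 @ $19 = $2,318

Ending inventory = $2,318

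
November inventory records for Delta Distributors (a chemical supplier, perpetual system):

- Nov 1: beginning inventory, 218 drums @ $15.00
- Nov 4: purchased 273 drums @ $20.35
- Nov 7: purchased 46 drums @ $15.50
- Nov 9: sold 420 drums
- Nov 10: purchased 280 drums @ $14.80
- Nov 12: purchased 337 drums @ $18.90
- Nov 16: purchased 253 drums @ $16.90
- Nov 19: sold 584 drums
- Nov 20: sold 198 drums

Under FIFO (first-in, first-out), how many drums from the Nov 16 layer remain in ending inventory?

Nov 9, 420 sold [FIFO — oldest first]: 218 @ $15.00 + 202 @ $20.35 = $7,380.70
Nov 19, 584 sold [FIFO — oldest first]: 71 @ $20.35 + 46 @ $15.50 + 280 @ $14.80 + 187 @ $18.90 = $9,836.15
Nov 20, 198 sold [FIFO — oldest first]: 150 @ $18.90 + 48 @ $16.90 = $3,646.20
Total COGS = $7,380.70 + $9,836.15 + $3,646.20 = $20,863.05
Ending inventory: 205 @ $16.90 = $3,464.50

205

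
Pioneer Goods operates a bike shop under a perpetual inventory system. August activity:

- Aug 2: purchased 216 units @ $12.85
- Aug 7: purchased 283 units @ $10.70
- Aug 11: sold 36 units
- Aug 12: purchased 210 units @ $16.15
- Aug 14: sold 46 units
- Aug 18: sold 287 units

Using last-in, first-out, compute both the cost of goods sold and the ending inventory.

Aug 11, 36 sold [LIFO — newest first]: 36 @ $10.70 = $385.20
Aug 14, 46 sold [LIFO — newest first]: 46 @ $16.15 = $742.90
Aug 18, 287 sold [LIFO — newest first]: 164 @ $16.15 + 123 @ $10.70 = $3,964.70
Total COGS = $385.20 + $742.90 + $3,964.70 = $5,092.80
Ending inventory: 216 @ $12.85 + 124 @ $10.70 = $4,102.40

COGS = $5,092.80; ending inventory = $4,102.40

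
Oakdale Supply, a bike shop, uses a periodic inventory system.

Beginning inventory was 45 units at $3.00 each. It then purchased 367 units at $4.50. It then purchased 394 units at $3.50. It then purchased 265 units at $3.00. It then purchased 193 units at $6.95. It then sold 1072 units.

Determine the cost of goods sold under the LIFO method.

COGS = $4,505.35

Sale 1 (1072) [LIFO — newest first]: 193 @ $6.95 + 265 @ $3.00 + 394 @ $3.50 + 220 @ $4.50 = $4,505.35
Ending inventory: 45 @ $3.00 + 147 @ $4.50 = $796.50
Check: goods available $5,301.85 = COGS $4,505.35 + ending $796.50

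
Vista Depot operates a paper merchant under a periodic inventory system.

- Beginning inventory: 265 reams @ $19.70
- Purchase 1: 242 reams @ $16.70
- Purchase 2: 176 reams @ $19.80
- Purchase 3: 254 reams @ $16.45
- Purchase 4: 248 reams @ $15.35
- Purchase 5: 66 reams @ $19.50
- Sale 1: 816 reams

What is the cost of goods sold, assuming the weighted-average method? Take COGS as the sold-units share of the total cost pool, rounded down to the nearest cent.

COGS = $14,362.38

Sale 1, sell 816: 816/1251 × $22,018.80 → $14,362.38
Ending inventory (cost pool remaining) = $7,656.42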